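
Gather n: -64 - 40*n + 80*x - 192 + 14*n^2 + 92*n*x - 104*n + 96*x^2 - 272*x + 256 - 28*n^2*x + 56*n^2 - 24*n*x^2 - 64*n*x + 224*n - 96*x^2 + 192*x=n^2*(70 - 28*x) + n*(-24*x^2 + 28*x + 80)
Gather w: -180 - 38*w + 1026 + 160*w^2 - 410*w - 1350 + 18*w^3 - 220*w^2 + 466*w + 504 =18*w^3 - 60*w^2 + 18*w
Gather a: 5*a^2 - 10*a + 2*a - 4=5*a^2 - 8*a - 4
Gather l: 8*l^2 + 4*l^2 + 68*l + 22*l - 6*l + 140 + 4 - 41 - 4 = 12*l^2 + 84*l + 99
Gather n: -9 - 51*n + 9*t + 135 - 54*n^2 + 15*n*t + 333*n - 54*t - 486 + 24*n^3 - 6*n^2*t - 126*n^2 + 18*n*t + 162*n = 24*n^3 + n^2*(-6*t - 180) + n*(33*t + 444) - 45*t - 360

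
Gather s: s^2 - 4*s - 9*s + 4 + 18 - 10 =s^2 - 13*s + 12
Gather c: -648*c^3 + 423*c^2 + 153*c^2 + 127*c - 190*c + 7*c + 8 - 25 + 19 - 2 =-648*c^3 + 576*c^2 - 56*c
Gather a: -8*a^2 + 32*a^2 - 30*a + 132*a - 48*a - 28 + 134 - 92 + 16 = 24*a^2 + 54*a + 30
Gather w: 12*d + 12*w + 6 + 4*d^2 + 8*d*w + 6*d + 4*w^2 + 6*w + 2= 4*d^2 + 18*d + 4*w^2 + w*(8*d + 18) + 8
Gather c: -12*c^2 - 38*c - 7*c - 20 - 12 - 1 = -12*c^2 - 45*c - 33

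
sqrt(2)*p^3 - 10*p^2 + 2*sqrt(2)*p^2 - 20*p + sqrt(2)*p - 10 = (p + 1)*(p - 5*sqrt(2))*(sqrt(2)*p + sqrt(2))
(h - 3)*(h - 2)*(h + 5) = h^3 - 19*h + 30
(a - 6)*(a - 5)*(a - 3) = a^3 - 14*a^2 + 63*a - 90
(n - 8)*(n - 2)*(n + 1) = n^3 - 9*n^2 + 6*n + 16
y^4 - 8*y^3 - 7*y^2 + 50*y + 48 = (y - 8)*(y - 3)*(y + 1)*(y + 2)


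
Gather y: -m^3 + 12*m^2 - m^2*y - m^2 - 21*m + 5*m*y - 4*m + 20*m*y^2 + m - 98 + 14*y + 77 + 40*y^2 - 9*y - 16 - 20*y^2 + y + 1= -m^3 + 11*m^2 - 24*m + y^2*(20*m + 20) + y*(-m^2 + 5*m + 6) - 36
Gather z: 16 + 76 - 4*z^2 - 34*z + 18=-4*z^2 - 34*z + 110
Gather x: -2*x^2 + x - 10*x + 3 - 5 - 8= -2*x^2 - 9*x - 10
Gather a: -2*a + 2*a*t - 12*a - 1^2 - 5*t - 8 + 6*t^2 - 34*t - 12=a*(2*t - 14) + 6*t^2 - 39*t - 21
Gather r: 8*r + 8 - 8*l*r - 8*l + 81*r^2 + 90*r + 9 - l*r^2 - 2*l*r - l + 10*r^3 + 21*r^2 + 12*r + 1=-9*l + 10*r^3 + r^2*(102 - l) + r*(110 - 10*l) + 18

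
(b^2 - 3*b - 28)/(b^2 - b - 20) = (b - 7)/(b - 5)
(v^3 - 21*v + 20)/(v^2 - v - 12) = (v^2 + 4*v - 5)/(v + 3)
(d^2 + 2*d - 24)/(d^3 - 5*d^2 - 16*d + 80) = (d + 6)/(d^2 - d - 20)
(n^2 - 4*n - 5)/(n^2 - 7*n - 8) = (n - 5)/(n - 8)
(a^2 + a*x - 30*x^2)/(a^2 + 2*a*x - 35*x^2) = (a + 6*x)/(a + 7*x)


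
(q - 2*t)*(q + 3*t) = q^2 + q*t - 6*t^2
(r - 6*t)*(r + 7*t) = r^2 + r*t - 42*t^2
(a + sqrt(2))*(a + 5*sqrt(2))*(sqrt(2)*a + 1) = sqrt(2)*a^3 + 13*a^2 + 16*sqrt(2)*a + 10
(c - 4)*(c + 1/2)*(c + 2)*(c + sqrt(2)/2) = c^4 - 3*c^3/2 + sqrt(2)*c^3/2 - 9*c^2 - 3*sqrt(2)*c^2/4 - 9*sqrt(2)*c/2 - 4*c - 2*sqrt(2)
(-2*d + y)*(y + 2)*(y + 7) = -2*d*y^2 - 18*d*y - 28*d + y^3 + 9*y^2 + 14*y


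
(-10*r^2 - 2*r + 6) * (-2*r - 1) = 20*r^3 + 14*r^2 - 10*r - 6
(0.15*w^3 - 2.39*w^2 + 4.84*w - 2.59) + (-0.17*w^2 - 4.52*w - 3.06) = 0.15*w^3 - 2.56*w^2 + 0.32*w - 5.65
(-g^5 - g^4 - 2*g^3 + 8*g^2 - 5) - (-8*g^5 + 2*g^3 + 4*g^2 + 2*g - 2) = 7*g^5 - g^4 - 4*g^3 + 4*g^2 - 2*g - 3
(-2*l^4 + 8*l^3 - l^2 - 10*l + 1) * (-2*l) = 4*l^5 - 16*l^4 + 2*l^3 + 20*l^2 - 2*l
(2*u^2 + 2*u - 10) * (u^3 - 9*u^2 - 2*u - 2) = 2*u^5 - 16*u^4 - 32*u^3 + 82*u^2 + 16*u + 20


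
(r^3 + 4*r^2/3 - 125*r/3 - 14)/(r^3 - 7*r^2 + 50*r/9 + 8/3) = 3*(r + 7)/(3*r - 4)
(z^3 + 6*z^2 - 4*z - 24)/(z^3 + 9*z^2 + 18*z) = (z^2 - 4)/(z*(z + 3))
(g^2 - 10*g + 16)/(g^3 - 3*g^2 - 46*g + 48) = (g - 2)/(g^2 + 5*g - 6)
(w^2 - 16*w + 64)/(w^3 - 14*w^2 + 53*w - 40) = (w - 8)/(w^2 - 6*w + 5)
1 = 1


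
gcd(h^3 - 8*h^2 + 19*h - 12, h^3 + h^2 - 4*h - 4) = 1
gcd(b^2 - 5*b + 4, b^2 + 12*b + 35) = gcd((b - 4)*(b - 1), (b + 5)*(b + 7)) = 1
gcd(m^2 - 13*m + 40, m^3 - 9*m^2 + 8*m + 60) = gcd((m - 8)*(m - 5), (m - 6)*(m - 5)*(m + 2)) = m - 5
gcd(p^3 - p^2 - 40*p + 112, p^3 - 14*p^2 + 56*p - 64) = p - 4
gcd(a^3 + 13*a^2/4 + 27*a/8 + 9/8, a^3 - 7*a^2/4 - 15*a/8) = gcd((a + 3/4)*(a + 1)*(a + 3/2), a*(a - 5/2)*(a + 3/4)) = a + 3/4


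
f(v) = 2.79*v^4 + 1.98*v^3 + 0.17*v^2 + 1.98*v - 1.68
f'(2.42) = 195.75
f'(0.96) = 17.65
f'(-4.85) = -1133.12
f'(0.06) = 2.02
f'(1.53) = 56.38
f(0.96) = 4.50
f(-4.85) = 1310.56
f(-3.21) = 224.45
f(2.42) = 127.86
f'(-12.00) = -18431.22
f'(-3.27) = -325.83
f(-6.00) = 3180.72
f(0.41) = -0.62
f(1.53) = 24.13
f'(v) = 11.16*v^3 + 5.94*v^2 + 0.34*v + 1.98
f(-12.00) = 54431.04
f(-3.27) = 243.43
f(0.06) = -1.56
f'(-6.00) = -2196.78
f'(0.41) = 3.89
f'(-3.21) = -307.04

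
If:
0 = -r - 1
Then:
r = -1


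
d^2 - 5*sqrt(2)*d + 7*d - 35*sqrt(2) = (d + 7)*(d - 5*sqrt(2))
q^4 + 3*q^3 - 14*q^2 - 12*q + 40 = (q - 2)^2*(q + 2)*(q + 5)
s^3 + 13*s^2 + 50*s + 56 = (s + 2)*(s + 4)*(s + 7)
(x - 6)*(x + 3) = x^2 - 3*x - 18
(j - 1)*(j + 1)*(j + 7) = j^3 + 7*j^2 - j - 7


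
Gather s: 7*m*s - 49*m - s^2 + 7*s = -49*m - s^2 + s*(7*m + 7)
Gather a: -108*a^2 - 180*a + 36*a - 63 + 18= -108*a^2 - 144*a - 45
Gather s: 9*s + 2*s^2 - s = 2*s^2 + 8*s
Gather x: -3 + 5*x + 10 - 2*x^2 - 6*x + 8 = -2*x^2 - x + 15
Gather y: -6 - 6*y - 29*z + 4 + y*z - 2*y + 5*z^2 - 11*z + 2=y*(z - 8) + 5*z^2 - 40*z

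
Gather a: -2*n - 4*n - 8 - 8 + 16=-6*n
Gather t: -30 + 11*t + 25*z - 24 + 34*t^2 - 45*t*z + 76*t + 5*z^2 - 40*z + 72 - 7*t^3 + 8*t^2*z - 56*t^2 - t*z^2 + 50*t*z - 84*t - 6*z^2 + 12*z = -7*t^3 + t^2*(8*z - 22) + t*(-z^2 + 5*z + 3) - z^2 - 3*z + 18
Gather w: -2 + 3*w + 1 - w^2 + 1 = -w^2 + 3*w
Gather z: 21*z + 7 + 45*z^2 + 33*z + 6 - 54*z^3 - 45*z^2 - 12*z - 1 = -54*z^3 + 42*z + 12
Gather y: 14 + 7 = 21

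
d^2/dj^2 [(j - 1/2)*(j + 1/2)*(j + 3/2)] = 6*j + 3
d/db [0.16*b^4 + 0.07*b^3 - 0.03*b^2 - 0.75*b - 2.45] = 0.64*b^3 + 0.21*b^2 - 0.06*b - 0.75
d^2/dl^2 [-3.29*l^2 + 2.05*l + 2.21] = -6.58000000000000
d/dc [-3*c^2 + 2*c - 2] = 2 - 6*c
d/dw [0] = 0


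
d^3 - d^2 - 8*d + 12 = (d - 2)^2*(d + 3)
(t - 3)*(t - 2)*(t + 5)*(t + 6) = t^4 + 6*t^3 - 19*t^2 - 84*t + 180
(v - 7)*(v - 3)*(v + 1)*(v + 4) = v^4 - 5*v^3 - 25*v^2 + 65*v + 84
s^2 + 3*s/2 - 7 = (s - 2)*(s + 7/2)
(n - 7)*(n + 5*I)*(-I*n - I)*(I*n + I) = n^4 - 5*n^3 + 5*I*n^3 - 13*n^2 - 25*I*n^2 - 7*n - 65*I*n - 35*I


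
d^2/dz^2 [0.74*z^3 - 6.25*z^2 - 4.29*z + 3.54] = 4.44*z - 12.5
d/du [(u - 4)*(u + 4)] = 2*u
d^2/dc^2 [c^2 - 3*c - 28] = 2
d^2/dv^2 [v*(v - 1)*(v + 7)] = 6*v + 12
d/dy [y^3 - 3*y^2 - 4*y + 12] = 3*y^2 - 6*y - 4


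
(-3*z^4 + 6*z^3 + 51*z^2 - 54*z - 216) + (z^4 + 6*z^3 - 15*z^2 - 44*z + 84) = -2*z^4 + 12*z^3 + 36*z^2 - 98*z - 132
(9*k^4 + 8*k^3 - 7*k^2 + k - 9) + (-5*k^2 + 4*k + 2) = 9*k^4 + 8*k^3 - 12*k^2 + 5*k - 7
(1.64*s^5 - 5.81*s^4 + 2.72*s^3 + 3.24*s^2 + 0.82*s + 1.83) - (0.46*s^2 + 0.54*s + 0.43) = 1.64*s^5 - 5.81*s^4 + 2.72*s^3 + 2.78*s^2 + 0.28*s + 1.4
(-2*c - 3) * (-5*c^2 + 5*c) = 10*c^3 + 5*c^2 - 15*c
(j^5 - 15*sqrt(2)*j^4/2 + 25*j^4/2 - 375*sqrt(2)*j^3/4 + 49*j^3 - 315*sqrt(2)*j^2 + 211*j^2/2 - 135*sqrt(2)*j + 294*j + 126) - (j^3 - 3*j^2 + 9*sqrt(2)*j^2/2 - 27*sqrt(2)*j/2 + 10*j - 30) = j^5 - 15*sqrt(2)*j^4/2 + 25*j^4/2 - 375*sqrt(2)*j^3/4 + 48*j^3 - 639*sqrt(2)*j^2/2 + 217*j^2/2 - 243*sqrt(2)*j/2 + 284*j + 156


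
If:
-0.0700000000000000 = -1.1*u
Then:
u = 0.06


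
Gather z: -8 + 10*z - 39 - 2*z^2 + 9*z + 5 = -2*z^2 + 19*z - 42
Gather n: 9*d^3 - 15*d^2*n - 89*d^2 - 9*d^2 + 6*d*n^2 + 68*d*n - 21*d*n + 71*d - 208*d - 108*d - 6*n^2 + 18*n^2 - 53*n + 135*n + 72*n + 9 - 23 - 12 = 9*d^3 - 98*d^2 - 245*d + n^2*(6*d + 12) + n*(-15*d^2 + 47*d + 154) - 26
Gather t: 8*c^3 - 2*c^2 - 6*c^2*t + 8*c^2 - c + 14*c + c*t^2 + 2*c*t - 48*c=8*c^3 + 6*c^2 + c*t^2 - 35*c + t*(-6*c^2 + 2*c)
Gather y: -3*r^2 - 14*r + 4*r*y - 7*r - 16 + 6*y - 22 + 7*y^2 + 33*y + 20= -3*r^2 - 21*r + 7*y^2 + y*(4*r + 39) - 18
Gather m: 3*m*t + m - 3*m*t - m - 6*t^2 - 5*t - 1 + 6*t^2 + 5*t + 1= 0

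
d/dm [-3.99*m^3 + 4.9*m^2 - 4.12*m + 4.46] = -11.97*m^2 + 9.8*m - 4.12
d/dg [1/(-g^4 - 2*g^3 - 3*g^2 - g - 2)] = (4*g^3 + 6*g^2 + 6*g + 1)/(g^4 + 2*g^3 + 3*g^2 + g + 2)^2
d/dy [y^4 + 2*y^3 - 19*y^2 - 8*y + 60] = 4*y^3 + 6*y^2 - 38*y - 8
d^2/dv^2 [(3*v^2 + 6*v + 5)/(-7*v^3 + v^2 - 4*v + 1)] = 2*(-147*v^6 - 882*v^5 - 1092*v^4 + 283*v^3 - 678*v^2 - 27*v - 102)/(343*v^9 - 147*v^8 + 609*v^7 - 316*v^6 + 390*v^5 - 219*v^4 + 109*v^3 - 51*v^2 + 12*v - 1)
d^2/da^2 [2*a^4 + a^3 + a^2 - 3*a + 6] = 24*a^2 + 6*a + 2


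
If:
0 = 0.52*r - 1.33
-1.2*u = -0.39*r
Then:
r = 2.56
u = 0.83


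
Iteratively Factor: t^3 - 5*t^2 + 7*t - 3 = (t - 1)*(t^2 - 4*t + 3) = (t - 1)^2*(t - 3)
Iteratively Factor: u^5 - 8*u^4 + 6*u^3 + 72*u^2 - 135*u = (u - 3)*(u^4 - 5*u^3 - 9*u^2 + 45*u) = (u - 3)^2*(u^3 - 2*u^2 - 15*u) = (u - 3)^2*(u + 3)*(u^2 - 5*u) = (u - 5)*(u - 3)^2*(u + 3)*(u)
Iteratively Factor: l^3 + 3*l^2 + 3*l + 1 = (l + 1)*(l^2 + 2*l + 1) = (l + 1)^2*(l + 1)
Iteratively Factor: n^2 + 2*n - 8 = (n - 2)*(n + 4)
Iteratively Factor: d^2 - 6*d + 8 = (d - 4)*(d - 2)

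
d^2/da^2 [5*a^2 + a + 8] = 10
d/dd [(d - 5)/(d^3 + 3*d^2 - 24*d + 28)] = 2*(-d^2 + 4*d + 23)/(d^5 + 8*d^4 - 23*d^3 - 134*d^2 + 476*d - 392)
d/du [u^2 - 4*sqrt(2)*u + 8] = 2*u - 4*sqrt(2)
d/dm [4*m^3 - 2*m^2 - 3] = 4*m*(3*m - 1)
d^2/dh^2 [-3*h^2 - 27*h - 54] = -6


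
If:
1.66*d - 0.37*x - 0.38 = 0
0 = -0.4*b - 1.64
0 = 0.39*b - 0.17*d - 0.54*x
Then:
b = -4.10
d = -0.40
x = -2.83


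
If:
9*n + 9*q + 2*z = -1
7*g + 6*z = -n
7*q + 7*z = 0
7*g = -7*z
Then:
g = 1/2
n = -1/2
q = 1/2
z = -1/2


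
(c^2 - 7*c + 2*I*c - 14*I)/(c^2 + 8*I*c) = (c^2 + c*(-7 + 2*I) - 14*I)/(c*(c + 8*I))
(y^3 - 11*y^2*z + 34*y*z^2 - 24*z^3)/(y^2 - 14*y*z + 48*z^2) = (y^2 - 5*y*z + 4*z^2)/(y - 8*z)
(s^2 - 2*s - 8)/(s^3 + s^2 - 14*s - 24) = 1/(s + 3)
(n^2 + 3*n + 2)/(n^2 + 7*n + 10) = (n + 1)/(n + 5)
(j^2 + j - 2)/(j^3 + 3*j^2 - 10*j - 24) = (j - 1)/(j^2 + j - 12)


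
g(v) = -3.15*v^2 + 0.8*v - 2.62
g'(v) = 0.8 - 6.3*v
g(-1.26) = -8.63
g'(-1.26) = 8.74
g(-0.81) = -5.33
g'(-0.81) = 5.90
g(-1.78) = -14.02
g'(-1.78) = 12.01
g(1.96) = -13.15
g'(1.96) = -11.55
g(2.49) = -20.16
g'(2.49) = -14.89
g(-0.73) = -4.88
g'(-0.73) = 5.40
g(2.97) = -28.03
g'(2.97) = -17.91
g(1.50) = -8.51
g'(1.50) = -8.65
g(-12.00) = -465.82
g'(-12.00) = 76.40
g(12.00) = -446.62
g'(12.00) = -74.80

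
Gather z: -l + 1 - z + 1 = -l - z + 2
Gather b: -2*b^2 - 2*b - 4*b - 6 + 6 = -2*b^2 - 6*b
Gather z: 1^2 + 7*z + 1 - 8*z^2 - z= -8*z^2 + 6*z + 2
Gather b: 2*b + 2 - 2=2*b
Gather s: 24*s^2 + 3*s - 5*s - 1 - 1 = 24*s^2 - 2*s - 2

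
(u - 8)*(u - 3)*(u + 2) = u^3 - 9*u^2 + 2*u + 48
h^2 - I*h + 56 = (h - 8*I)*(h + 7*I)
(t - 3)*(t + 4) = t^2 + t - 12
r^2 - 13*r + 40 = (r - 8)*(r - 5)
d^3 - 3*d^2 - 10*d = d*(d - 5)*(d + 2)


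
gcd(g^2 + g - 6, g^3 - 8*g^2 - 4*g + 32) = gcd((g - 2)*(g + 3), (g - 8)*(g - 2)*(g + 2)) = g - 2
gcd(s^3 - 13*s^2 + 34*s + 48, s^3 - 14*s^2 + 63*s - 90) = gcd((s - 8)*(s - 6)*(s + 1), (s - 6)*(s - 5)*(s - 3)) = s - 6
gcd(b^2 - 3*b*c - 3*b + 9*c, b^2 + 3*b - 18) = b - 3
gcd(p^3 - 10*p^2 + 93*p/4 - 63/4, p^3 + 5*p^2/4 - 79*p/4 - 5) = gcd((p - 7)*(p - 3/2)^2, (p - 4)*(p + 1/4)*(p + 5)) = 1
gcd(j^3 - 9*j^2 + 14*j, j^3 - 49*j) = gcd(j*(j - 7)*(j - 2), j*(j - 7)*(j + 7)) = j^2 - 7*j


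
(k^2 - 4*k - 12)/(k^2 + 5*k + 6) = (k - 6)/(k + 3)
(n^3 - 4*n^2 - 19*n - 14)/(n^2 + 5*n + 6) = (n^2 - 6*n - 7)/(n + 3)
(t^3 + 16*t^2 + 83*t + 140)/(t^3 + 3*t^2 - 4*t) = (t^2 + 12*t + 35)/(t*(t - 1))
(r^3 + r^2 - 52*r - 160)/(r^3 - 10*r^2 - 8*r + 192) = (r + 5)/(r - 6)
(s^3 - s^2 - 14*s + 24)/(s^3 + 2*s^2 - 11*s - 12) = (s - 2)/(s + 1)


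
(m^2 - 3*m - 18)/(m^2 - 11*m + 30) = (m + 3)/(m - 5)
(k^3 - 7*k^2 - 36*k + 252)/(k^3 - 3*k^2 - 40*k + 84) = (k - 6)/(k - 2)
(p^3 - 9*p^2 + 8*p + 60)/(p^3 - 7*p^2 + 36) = (p - 5)/(p - 3)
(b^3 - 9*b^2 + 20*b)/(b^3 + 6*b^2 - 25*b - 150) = b*(b - 4)/(b^2 + 11*b + 30)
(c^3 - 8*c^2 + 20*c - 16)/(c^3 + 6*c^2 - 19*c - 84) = (c^2 - 4*c + 4)/(c^2 + 10*c + 21)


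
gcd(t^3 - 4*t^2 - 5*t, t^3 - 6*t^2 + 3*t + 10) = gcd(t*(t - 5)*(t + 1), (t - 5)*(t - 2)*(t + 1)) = t^2 - 4*t - 5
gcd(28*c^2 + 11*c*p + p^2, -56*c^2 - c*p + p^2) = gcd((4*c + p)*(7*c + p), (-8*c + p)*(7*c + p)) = 7*c + p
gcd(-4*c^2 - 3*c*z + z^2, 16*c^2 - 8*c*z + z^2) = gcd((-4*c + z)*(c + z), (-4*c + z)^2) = -4*c + z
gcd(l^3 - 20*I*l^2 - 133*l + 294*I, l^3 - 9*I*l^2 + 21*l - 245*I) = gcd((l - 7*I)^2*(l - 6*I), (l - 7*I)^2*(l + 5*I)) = l^2 - 14*I*l - 49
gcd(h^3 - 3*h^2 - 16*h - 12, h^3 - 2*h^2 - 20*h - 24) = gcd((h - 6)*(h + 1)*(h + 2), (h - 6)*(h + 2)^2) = h^2 - 4*h - 12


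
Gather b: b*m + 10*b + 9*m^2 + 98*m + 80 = b*(m + 10) + 9*m^2 + 98*m + 80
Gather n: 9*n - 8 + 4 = 9*n - 4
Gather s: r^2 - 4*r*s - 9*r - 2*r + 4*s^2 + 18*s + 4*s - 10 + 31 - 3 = r^2 - 11*r + 4*s^2 + s*(22 - 4*r) + 18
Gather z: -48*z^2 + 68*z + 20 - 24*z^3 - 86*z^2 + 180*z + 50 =-24*z^3 - 134*z^2 + 248*z + 70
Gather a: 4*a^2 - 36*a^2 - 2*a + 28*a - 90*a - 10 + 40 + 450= -32*a^2 - 64*a + 480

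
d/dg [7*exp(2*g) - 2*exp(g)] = (14*exp(g) - 2)*exp(g)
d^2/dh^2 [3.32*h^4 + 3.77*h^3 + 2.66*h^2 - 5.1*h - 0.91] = 39.84*h^2 + 22.62*h + 5.32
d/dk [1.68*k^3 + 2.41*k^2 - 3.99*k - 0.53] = 5.04*k^2 + 4.82*k - 3.99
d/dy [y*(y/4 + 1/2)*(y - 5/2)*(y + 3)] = y^3 + 15*y^2/8 - 13*y/4 - 15/4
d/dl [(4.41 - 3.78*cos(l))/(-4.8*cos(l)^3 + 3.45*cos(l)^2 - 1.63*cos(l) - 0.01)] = (36.288*cos(l)^3 - 76.545*cos(l)^2 + 30.429*cos(l) - 7.2261)*sin(l)/(23.04*cos(l)^6 - 33.12*cos(l)^5 + 27.5505*cos(l)^4 - 11.151*cos(l)^3 + 2.5879*cos(l)^2 + 0.0326*cos(l) + 0.0001)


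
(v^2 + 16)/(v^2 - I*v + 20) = (v - 4*I)/(v - 5*I)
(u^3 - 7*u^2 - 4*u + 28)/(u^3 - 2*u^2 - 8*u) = (u^2 - 9*u + 14)/(u*(u - 4))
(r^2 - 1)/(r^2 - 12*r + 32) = (r^2 - 1)/(r^2 - 12*r + 32)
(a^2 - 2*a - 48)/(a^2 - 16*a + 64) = (a + 6)/(a - 8)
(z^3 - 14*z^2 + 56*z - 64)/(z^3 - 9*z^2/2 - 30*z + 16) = 2*(z^2 - 6*z + 8)/(2*z^2 + 7*z - 4)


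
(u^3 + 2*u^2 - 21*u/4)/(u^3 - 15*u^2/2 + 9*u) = (u + 7/2)/(u - 6)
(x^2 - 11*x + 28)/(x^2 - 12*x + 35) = (x - 4)/(x - 5)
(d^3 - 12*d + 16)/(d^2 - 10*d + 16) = (d^2 + 2*d - 8)/(d - 8)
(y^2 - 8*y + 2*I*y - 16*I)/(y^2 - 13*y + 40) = (y + 2*I)/(y - 5)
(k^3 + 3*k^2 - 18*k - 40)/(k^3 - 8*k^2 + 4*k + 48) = (k + 5)/(k - 6)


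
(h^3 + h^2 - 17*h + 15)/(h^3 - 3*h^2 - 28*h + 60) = (h^2 - 4*h + 3)/(h^2 - 8*h + 12)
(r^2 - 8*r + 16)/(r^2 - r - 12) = (r - 4)/(r + 3)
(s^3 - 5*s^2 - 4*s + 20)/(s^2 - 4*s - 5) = (s^2 - 4)/(s + 1)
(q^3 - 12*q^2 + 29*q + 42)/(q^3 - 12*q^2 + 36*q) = (q^2 - 6*q - 7)/(q*(q - 6))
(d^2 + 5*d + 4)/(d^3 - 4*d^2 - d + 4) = (d + 4)/(d^2 - 5*d + 4)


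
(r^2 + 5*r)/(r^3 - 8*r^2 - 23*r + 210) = r/(r^2 - 13*r + 42)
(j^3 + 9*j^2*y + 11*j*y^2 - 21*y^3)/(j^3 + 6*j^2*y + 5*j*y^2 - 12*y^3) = (j + 7*y)/(j + 4*y)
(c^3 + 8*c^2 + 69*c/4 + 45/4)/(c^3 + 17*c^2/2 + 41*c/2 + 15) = (c + 3/2)/(c + 2)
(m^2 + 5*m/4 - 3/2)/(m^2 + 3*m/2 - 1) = (4*m - 3)/(2*(2*m - 1))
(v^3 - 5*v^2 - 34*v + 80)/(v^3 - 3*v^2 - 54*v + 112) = (v + 5)/(v + 7)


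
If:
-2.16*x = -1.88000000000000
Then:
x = 0.87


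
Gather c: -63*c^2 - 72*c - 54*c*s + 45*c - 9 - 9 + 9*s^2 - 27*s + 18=-63*c^2 + c*(-54*s - 27) + 9*s^2 - 27*s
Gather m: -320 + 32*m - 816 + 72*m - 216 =104*m - 1352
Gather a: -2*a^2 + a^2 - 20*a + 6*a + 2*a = -a^2 - 12*a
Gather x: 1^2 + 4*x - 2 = 4*x - 1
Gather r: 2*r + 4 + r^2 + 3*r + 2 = r^2 + 5*r + 6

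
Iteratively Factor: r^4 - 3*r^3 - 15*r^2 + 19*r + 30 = (r - 2)*(r^3 - r^2 - 17*r - 15) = (r - 2)*(r + 1)*(r^2 - 2*r - 15) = (r - 5)*(r - 2)*(r + 1)*(r + 3)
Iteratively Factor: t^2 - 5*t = (t)*(t - 5)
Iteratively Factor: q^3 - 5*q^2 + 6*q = (q - 2)*(q^2 - 3*q) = (q - 3)*(q - 2)*(q)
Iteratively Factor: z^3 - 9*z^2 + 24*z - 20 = (z - 5)*(z^2 - 4*z + 4) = (z - 5)*(z - 2)*(z - 2)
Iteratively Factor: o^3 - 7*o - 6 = (o - 3)*(o^2 + 3*o + 2) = (o - 3)*(o + 2)*(o + 1)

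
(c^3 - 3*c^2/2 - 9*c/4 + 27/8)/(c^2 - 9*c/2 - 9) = (c^2 - 3*c + 9/4)/(c - 6)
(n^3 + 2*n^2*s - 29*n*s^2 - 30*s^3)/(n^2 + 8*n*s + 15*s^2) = (n^3 + 2*n^2*s - 29*n*s^2 - 30*s^3)/(n^2 + 8*n*s + 15*s^2)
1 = 1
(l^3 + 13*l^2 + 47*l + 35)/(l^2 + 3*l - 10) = (l^2 + 8*l + 7)/(l - 2)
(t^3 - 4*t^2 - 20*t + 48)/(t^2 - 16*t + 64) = (t^3 - 4*t^2 - 20*t + 48)/(t^2 - 16*t + 64)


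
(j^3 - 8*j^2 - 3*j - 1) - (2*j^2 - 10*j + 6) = j^3 - 10*j^2 + 7*j - 7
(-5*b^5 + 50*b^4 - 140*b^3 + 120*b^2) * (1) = -5*b^5 + 50*b^4 - 140*b^3 + 120*b^2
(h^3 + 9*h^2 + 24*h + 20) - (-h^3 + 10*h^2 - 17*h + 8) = 2*h^3 - h^2 + 41*h + 12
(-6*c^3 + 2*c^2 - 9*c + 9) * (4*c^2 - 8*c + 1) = -24*c^5 + 56*c^4 - 58*c^3 + 110*c^2 - 81*c + 9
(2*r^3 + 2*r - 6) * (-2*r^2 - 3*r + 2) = -4*r^5 - 6*r^4 + 6*r^2 + 22*r - 12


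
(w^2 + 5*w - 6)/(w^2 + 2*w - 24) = (w - 1)/(w - 4)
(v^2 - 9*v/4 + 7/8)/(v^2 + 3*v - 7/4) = (4*v - 7)/(2*(2*v + 7))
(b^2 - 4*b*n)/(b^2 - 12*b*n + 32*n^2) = b/(b - 8*n)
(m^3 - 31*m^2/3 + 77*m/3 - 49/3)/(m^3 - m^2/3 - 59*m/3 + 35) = (m^2 - 8*m + 7)/(m^2 + 2*m - 15)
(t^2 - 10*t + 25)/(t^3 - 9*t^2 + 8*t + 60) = (t - 5)/(t^2 - 4*t - 12)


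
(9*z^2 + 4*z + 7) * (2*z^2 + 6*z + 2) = 18*z^4 + 62*z^3 + 56*z^2 + 50*z + 14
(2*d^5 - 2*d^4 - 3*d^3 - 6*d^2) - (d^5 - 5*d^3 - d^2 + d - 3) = d^5 - 2*d^4 + 2*d^3 - 5*d^2 - d + 3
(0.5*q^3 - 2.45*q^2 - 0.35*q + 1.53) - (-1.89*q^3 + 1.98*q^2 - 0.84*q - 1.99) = 2.39*q^3 - 4.43*q^2 + 0.49*q + 3.52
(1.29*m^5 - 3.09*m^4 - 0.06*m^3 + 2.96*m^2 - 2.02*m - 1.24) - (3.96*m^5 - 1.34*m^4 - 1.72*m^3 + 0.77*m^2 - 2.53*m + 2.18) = -2.67*m^5 - 1.75*m^4 + 1.66*m^3 + 2.19*m^2 + 0.51*m - 3.42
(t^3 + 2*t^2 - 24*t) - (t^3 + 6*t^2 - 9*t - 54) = -4*t^2 - 15*t + 54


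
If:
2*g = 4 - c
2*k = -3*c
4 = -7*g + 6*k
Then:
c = -36/11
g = 40/11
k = 54/11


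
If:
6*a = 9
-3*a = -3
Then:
No Solution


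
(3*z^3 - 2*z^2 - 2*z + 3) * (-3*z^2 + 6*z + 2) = -9*z^5 + 24*z^4 - 25*z^2 + 14*z + 6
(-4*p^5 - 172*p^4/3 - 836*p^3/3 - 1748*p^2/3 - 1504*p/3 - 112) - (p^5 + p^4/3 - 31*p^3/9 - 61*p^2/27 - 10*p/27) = -5*p^5 - 173*p^4/3 - 2477*p^3/9 - 15671*p^2/27 - 13526*p/27 - 112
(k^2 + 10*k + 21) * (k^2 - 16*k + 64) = k^4 - 6*k^3 - 75*k^2 + 304*k + 1344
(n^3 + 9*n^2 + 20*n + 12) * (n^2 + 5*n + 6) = n^5 + 14*n^4 + 71*n^3 + 166*n^2 + 180*n + 72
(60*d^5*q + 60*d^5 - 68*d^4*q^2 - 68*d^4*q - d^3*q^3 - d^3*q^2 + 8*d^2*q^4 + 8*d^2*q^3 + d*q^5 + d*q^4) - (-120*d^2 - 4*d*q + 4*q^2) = 60*d^5*q + 60*d^5 - 68*d^4*q^2 - 68*d^4*q - d^3*q^3 - d^3*q^2 + 8*d^2*q^4 + 8*d^2*q^3 + 120*d^2 + d*q^5 + d*q^4 + 4*d*q - 4*q^2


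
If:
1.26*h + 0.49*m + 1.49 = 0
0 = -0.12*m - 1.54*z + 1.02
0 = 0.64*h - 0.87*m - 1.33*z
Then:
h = -0.56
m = -1.61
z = 0.79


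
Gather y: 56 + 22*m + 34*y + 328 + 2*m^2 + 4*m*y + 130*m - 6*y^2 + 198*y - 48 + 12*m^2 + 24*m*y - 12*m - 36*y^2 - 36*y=14*m^2 + 140*m - 42*y^2 + y*(28*m + 196) + 336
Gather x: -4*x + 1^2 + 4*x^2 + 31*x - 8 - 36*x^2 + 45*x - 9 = -32*x^2 + 72*x - 16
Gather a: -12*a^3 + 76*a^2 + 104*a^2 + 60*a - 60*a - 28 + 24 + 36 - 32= -12*a^3 + 180*a^2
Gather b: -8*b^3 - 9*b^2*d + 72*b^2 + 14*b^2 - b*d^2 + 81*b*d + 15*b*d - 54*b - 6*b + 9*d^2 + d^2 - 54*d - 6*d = -8*b^3 + b^2*(86 - 9*d) + b*(-d^2 + 96*d - 60) + 10*d^2 - 60*d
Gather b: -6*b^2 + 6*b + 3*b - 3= -6*b^2 + 9*b - 3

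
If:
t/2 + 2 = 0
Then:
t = -4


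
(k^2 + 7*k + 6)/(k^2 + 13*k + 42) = (k + 1)/(k + 7)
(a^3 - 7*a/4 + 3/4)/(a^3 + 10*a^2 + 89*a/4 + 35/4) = (4*a^3 - 7*a + 3)/(4*a^3 + 40*a^2 + 89*a + 35)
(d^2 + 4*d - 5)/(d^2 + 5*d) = (d - 1)/d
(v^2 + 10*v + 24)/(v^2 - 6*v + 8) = (v^2 + 10*v + 24)/(v^2 - 6*v + 8)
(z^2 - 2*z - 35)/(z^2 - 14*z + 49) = (z + 5)/(z - 7)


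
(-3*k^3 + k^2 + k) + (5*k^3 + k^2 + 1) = 2*k^3 + 2*k^2 + k + 1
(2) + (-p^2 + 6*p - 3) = -p^2 + 6*p - 1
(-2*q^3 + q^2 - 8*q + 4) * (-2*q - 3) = 4*q^4 + 4*q^3 + 13*q^2 + 16*q - 12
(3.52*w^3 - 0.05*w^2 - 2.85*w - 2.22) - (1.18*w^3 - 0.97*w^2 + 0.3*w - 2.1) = 2.34*w^3 + 0.92*w^2 - 3.15*w - 0.12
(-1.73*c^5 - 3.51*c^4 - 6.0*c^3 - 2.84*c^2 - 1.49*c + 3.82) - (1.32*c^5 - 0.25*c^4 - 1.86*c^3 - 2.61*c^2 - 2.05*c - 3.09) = -3.05*c^5 - 3.26*c^4 - 4.14*c^3 - 0.23*c^2 + 0.56*c + 6.91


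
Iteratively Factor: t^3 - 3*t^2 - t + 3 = (t + 1)*(t^2 - 4*t + 3) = (t - 3)*(t + 1)*(t - 1)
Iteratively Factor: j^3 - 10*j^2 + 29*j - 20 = (j - 5)*(j^2 - 5*j + 4) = (j - 5)*(j - 4)*(j - 1)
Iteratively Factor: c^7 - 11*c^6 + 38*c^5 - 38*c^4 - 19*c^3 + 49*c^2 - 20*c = (c - 1)*(c^6 - 10*c^5 + 28*c^4 - 10*c^3 - 29*c^2 + 20*c) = (c - 5)*(c - 1)*(c^5 - 5*c^4 + 3*c^3 + 5*c^2 - 4*c) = (c - 5)*(c - 1)*(c + 1)*(c^4 - 6*c^3 + 9*c^2 - 4*c) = (c - 5)*(c - 1)^2*(c + 1)*(c^3 - 5*c^2 + 4*c) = (c - 5)*(c - 4)*(c - 1)^2*(c + 1)*(c^2 - c) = c*(c - 5)*(c - 4)*(c - 1)^2*(c + 1)*(c - 1)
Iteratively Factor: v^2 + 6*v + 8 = (v + 4)*(v + 2)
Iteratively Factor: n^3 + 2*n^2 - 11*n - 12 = (n - 3)*(n^2 + 5*n + 4) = (n - 3)*(n + 1)*(n + 4)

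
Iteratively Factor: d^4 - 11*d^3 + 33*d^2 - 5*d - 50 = (d - 5)*(d^3 - 6*d^2 + 3*d + 10) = (d - 5)^2*(d^2 - d - 2) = (d - 5)^2*(d + 1)*(d - 2)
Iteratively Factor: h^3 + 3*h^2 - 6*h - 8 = (h + 4)*(h^2 - h - 2) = (h - 2)*(h + 4)*(h + 1)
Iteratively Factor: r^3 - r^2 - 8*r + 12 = (r + 3)*(r^2 - 4*r + 4) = (r - 2)*(r + 3)*(r - 2)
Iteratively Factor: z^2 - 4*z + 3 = (z - 3)*(z - 1)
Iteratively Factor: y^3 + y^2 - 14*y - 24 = (y + 2)*(y^2 - y - 12) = (y - 4)*(y + 2)*(y + 3)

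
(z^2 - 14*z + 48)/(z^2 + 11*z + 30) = (z^2 - 14*z + 48)/(z^2 + 11*z + 30)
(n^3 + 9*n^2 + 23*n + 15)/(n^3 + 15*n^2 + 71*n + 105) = (n + 1)/(n + 7)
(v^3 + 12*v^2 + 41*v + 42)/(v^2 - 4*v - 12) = (v^2 + 10*v + 21)/(v - 6)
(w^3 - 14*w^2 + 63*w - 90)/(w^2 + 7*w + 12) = (w^3 - 14*w^2 + 63*w - 90)/(w^2 + 7*w + 12)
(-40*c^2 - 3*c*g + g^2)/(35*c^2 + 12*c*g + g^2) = (-8*c + g)/(7*c + g)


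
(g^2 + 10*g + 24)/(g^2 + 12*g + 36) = (g + 4)/(g + 6)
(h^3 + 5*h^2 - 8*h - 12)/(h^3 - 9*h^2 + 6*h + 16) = (h + 6)/(h - 8)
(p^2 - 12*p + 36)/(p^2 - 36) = (p - 6)/(p + 6)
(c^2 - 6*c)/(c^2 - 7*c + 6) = c/(c - 1)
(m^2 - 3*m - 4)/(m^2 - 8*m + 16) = (m + 1)/(m - 4)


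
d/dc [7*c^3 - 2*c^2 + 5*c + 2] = 21*c^2 - 4*c + 5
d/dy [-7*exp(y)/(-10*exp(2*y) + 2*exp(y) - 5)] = (35 - 70*exp(2*y))*exp(y)/(100*exp(4*y) - 40*exp(3*y) + 104*exp(2*y) - 20*exp(y) + 25)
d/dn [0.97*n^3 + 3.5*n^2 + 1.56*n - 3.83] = 2.91*n^2 + 7.0*n + 1.56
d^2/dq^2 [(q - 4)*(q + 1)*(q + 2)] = 6*q - 2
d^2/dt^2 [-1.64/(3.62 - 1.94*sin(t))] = (-6.172304*sin(t)^2 - 11.517392*sin(t) + 12.344608)/(1.94*sin(t) - 3.62)^3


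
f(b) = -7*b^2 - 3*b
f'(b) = -14*b - 3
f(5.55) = -232.27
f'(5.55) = -80.70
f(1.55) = -21.47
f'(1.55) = -24.70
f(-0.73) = -1.54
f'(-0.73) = 7.22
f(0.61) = -4.43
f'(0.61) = -11.54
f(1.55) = -21.47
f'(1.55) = -24.70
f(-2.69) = -42.58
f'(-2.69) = 34.66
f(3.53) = -97.82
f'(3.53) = -52.42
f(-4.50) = -128.25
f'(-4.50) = 60.00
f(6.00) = -270.00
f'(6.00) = -87.00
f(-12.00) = -972.00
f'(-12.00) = 165.00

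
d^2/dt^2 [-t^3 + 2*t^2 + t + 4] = 4 - 6*t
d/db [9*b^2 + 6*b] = 18*b + 6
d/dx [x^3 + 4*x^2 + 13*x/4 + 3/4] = 3*x^2 + 8*x + 13/4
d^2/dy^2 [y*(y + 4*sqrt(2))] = 2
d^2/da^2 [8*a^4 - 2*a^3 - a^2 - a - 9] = 96*a^2 - 12*a - 2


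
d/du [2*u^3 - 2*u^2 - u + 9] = 6*u^2 - 4*u - 1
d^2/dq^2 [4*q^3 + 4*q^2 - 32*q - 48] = 24*q + 8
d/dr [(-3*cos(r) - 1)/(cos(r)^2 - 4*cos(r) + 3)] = (-3*cos(r)^2 - 2*cos(r) + 13)*sin(r)/((cos(r) - 3)^2*(cos(r) - 1)^2)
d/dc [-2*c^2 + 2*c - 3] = 2 - 4*c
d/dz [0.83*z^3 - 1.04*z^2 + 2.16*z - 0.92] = 2.49*z^2 - 2.08*z + 2.16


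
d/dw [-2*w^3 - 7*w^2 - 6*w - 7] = -6*w^2 - 14*w - 6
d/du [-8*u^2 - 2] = -16*u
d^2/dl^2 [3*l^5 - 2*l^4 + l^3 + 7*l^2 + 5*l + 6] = 60*l^3 - 24*l^2 + 6*l + 14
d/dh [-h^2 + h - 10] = 1 - 2*h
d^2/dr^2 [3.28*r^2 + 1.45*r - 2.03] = 6.56000000000000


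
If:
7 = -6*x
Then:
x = -7/6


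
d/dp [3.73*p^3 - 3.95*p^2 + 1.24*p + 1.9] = 11.19*p^2 - 7.9*p + 1.24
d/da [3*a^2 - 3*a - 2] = 6*a - 3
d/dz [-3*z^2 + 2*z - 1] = 2 - 6*z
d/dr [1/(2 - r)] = (r - 2)^(-2)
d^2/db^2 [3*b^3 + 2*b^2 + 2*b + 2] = 18*b + 4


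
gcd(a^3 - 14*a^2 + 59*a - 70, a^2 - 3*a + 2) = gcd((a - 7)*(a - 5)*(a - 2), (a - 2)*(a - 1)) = a - 2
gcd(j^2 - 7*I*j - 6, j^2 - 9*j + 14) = 1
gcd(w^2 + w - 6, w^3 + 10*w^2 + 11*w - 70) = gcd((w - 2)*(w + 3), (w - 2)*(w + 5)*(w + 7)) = w - 2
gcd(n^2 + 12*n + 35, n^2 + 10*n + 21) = n + 7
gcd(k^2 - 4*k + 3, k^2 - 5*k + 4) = k - 1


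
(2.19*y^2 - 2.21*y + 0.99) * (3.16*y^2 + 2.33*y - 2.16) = 6.9204*y^4 - 1.8809*y^3 - 6.7513*y^2 + 7.0803*y - 2.1384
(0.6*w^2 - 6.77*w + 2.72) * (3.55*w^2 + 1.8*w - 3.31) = 2.13*w^4 - 22.9535*w^3 - 4.516*w^2 + 27.3047*w - 9.0032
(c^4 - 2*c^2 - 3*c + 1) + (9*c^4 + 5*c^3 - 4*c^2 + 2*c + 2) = 10*c^4 + 5*c^3 - 6*c^2 - c + 3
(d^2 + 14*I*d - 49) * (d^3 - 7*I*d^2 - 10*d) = d^5 + 7*I*d^4 + 39*d^3 + 203*I*d^2 + 490*d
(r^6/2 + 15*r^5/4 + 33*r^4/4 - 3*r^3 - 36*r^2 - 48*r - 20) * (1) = r^6/2 + 15*r^5/4 + 33*r^4/4 - 3*r^3 - 36*r^2 - 48*r - 20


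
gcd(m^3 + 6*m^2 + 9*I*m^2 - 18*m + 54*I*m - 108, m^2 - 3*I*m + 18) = m + 3*I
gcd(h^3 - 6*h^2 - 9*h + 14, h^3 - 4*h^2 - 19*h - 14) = h^2 - 5*h - 14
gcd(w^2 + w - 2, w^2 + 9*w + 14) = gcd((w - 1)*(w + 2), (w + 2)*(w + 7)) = w + 2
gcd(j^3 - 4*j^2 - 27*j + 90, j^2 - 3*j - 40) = j + 5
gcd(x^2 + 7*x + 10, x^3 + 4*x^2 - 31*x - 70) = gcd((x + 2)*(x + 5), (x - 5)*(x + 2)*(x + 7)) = x + 2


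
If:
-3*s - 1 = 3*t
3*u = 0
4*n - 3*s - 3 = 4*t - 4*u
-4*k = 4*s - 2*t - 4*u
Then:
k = 3*t/2 + 1/3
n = t/4 + 1/2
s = -t - 1/3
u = 0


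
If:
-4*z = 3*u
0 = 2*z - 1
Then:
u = -2/3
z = 1/2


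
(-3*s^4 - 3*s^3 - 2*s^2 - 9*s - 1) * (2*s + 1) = -6*s^5 - 9*s^4 - 7*s^3 - 20*s^2 - 11*s - 1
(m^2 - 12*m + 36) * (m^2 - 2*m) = m^4 - 14*m^3 + 60*m^2 - 72*m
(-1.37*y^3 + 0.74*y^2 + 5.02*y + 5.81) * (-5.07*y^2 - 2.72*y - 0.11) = 6.9459*y^5 - 0.0253999999999999*y^4 - 27.3135*y^3 - 43.1925*y^2 - 16.3554*y - 0.6391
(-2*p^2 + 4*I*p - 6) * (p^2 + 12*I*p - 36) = -2*p^4 - 20*I*p^3 + 18*p^2 - 216*I*p + 216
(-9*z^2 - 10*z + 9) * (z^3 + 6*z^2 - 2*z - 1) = -9*z^5 - 64*z^4 - 33*z^3 + 83*z^2 - 8*z - 9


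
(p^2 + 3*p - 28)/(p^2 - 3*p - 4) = (p + 7)/(p + 1)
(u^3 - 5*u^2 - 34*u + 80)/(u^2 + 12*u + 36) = (u^3 - 5*u^2 - 34*u + 80)/(u^2 + 12*u + 36)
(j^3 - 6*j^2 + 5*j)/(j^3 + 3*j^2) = (j^2 - 6*j + 5)/(j*(j + 3))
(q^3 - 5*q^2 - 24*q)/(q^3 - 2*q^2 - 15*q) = (q - 8)/(q - 5)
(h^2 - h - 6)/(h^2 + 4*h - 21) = (h + 2)/(h + 7)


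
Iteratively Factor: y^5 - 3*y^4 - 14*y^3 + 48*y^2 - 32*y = (y - 2)*(y^4 - y^3 - 16*y^2 + 16*y) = (y - 2)*(y + 4)*(y^3 - 5*y^2 + 4*y) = (y - 2)*(y - 1)*(y + 4)*(y^2 - 4*y) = (y - 4)*(y - 2)*(y - 1)*(y + 4)*(y)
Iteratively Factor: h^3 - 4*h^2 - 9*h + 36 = (h - 4)*(h^2 - 9) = (h - 4)*(h + 3)*(h - 3)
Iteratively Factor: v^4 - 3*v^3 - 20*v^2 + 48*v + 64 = (v + 1)*(v^3 - 4*v^2 - 16*v + 64) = (v + 1)*(v + 4)*(v^2 - 8*v + 16) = (v - 4)*(v + 1)*(v + 4)*(v - 4)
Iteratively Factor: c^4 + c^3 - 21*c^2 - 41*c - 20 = (c - 5)*(c^3 + 6*c^2 + 9*c + 4) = (c - 5)*(c + 1)*(c^2 + 5*c + 4) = (c - 5)*(c + 1)*(c + 4)*(c + 1)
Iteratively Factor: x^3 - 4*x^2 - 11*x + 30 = (x - 2)*(x^2 - 2*x - 15) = (x - 2)*(x + 3)*(x - 5)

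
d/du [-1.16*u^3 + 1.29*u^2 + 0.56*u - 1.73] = -3.48*u^2 + 2.58*u + 0.56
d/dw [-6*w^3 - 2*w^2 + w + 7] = -18*w^2 - 4*w + 1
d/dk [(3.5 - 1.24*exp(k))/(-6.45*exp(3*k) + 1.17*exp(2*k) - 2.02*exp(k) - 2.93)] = (-15.996*exp(3*k) + 69.1758*exp(2*k) - 8.19*exp(k) + 10.7032)*exp(k)/(41.6025*exp(6*k) - 15.093*exp(5*k) + 27.4269*exp(4*k) + 33.0702*exp(3*k) - 2.7758*exp(2*k) + 11.8372*exp(k) + 8.5849)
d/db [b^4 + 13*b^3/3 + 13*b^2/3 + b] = 4*b^3 + 13*b^2 + 26*b/3 + 1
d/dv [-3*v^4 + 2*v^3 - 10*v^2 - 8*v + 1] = -12*v^3 + 6*v^2 - 20*v - 8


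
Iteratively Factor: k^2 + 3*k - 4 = (k - 1)*(k + 4)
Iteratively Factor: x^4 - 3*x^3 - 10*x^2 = (x)*(x^3 - 3*x^2 - 10*x) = x*(x - 5)*(x^2 + 2*x) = x*(x - 5)*(x + 2)*(x)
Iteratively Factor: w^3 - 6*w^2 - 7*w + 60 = (w - 5)*(w^2 - w - 12) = (w - 5)*(w - 4)*(w + 3)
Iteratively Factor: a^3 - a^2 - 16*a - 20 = (a + 2)*(a^2 - 3*a - 10) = (a - 5)*(a + 2)*(a + 2)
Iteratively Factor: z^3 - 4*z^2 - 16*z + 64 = (z - 4)*(z^2 - 16) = (z - 4)^2*(z + 4)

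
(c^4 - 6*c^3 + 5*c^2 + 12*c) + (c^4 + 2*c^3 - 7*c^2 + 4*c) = 2*c^4 - 4*c^3 - 2*c^2 + 16*c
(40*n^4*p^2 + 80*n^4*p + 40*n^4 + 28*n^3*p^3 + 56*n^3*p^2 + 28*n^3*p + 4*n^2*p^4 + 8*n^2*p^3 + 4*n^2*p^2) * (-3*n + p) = -120*n^5*p^2 - 240*n^5*p - 120*n^5 - 44*n^4*p^3 - 88*n^4*p^2 - 44*n^4*p + 16*n^3*p^4 + 32*n^3*p^3 + 16*n^3*p^2 + 4*n^2*p^5 + 8*n^2*p^4 + 4*n^2*p^3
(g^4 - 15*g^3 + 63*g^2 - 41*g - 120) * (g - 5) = g^5 - 20*g^4 + 138*g^3 - 356*g^2 + 85*g + 600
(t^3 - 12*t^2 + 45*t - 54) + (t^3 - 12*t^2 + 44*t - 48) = 2*t^3 - 24*t^2 + 89*t - 102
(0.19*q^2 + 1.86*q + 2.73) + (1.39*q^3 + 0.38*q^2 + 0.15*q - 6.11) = 1.39*q^3 + 0.57*q^2 + 2.01*q - 3.38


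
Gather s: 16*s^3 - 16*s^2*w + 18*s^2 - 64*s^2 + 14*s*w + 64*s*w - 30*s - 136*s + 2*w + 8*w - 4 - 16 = 16*s^3 + s^2*(-16*w - 46) + s*(78*w - 166) + 10*w - 20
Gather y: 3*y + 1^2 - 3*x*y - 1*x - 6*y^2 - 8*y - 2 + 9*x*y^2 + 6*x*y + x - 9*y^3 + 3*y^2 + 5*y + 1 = 3*x*y - 9*y^3 + y^2*(9*x - 3)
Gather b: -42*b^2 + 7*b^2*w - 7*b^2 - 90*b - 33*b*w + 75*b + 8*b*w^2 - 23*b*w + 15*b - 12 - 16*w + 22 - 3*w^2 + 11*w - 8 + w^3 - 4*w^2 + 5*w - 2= b^2*(7*w - 49) + b*(8*w^2 - 56*w) + w^3 - 7*w^2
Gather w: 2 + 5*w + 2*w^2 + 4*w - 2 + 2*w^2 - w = 4*w^2 + 8*w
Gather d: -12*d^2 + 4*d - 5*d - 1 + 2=-12*d^2 - d + 1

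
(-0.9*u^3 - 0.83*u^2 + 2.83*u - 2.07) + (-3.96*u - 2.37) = -0.9*u^3 - 0.83*u^2 - 1.13*u - 4.44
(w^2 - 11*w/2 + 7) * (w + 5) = w^3 - w^2/2 - 41*w/2 + 35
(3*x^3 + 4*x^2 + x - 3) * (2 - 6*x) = -18*x^4 - 18*x^3 + 2*x^2 + 20*x - 6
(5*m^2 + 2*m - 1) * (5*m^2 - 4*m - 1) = 25*m^4 - 10*m^3 - 18*m^2 + 2*m + 1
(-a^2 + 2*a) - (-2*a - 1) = -a^2 + 4*a + 1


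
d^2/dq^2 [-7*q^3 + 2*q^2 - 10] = 4 - 42*q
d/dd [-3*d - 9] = -3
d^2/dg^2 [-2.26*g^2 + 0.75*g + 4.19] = -4.52000000000000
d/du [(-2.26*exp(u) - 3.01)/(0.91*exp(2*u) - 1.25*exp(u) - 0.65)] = (2.0566*exp(2*u) + 5.4782*exp(u) - 2.2935)*exp(u)/(0.8281*exp(4*u) - 2.275*exp(3*u) + 0.3795*exp(2*u) + 1.625*exp(u) + 0.4225)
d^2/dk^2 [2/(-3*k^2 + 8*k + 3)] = 4*(-9*k^2 + 24*k + 4*(3*k - 4)^2 + 9)/(-3*k^2 + 8*k + 3)^3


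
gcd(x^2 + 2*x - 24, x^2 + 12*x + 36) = x + 6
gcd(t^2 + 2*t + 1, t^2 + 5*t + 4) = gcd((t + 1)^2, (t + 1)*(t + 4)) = t + 1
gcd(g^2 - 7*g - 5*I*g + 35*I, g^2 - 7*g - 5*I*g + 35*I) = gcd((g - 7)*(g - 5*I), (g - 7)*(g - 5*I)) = g^2 + g*(-7 - 5*I) + 35*I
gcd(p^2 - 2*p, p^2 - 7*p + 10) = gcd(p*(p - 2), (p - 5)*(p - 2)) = p - 2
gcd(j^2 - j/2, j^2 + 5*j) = j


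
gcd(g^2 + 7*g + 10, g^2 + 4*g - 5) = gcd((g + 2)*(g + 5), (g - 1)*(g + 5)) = g + 5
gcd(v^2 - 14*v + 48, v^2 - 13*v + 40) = v - 8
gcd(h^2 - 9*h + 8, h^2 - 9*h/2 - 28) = h - 8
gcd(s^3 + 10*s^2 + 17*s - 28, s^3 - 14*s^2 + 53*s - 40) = s - 1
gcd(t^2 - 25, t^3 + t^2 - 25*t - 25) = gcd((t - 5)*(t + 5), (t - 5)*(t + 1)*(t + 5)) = t^2 - 25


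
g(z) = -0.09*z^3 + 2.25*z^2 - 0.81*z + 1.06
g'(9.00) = 17.82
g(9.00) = 110.41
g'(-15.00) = -129.06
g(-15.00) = 823.21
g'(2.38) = 8.37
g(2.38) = 10.66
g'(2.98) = 10.20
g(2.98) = 16.25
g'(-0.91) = -5.13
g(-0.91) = 3.73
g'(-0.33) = -2.32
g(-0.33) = 1.58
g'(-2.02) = -11.00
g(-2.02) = 12.62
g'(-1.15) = -6.34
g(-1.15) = 5.10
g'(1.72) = 6.13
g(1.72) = 5.87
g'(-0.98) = -5.48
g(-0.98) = 4.10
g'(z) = -0.27*z^2 + 4.5*z - 0.81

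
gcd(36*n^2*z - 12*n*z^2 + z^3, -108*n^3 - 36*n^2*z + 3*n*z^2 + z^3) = -6*n + z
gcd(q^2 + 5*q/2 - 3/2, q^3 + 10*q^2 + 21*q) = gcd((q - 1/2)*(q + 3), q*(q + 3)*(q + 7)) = q + 3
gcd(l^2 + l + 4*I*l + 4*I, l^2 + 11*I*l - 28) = l + 4*I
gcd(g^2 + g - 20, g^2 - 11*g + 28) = g - 4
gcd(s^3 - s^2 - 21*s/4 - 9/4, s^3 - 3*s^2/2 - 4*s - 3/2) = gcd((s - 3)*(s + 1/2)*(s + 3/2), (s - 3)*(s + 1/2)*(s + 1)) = s^2 - 5*s/2 - 3/2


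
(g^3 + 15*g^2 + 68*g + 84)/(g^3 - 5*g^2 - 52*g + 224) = (g^2 + 8*g + 12)/(g^2 - 12*g + 32)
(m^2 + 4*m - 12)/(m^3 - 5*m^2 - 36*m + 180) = (m - 2)/(m^2 - 11*m + 30)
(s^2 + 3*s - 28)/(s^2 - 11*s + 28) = (s + 7)/(s - 7)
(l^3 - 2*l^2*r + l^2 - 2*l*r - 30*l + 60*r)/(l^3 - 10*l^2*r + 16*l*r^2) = (-l^2 - l + 30)/(l*(-l + 8*r))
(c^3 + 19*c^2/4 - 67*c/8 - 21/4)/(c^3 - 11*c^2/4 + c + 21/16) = 2*(c + 6)/(2*c - 3)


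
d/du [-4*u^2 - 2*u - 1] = -8*u - 2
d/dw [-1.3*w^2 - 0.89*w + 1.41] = -2.6*w - 0.89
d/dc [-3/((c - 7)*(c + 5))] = 6*(c - 1)/((c - 7)^2*(c + 5)^2)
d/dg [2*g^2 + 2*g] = 4*g + 2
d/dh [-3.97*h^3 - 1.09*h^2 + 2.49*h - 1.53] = -11.91*h^2 - 2.18*h + 2.49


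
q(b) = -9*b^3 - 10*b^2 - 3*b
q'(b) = -27*b^2 - 20*b - 3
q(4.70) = -1169.41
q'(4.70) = -693.43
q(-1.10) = 3.18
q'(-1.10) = -13.67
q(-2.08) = 43.97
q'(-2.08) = -78.21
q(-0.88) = 1.03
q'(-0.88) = -6.31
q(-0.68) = 0.25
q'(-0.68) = -1.88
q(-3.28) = 219.84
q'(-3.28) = -227.88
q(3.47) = -506.86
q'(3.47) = -397.50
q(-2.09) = 44.75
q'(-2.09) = -79.14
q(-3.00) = 162.00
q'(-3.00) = -186.00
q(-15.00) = 28170.00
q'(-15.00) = -5778.00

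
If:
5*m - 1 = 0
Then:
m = 1/5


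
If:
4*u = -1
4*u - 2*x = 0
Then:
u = -1/4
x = -1/2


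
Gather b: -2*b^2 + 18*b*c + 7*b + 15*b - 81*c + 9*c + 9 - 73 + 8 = -2*b^2 + b*(18*c + 22) - 72*c - 56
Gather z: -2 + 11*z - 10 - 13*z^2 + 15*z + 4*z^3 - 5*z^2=4*z^3 - 18*z^2 + 26*z - 12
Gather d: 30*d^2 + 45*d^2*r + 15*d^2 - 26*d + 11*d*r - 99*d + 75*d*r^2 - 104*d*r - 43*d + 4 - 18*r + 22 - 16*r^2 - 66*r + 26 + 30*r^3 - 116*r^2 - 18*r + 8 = d^2*(45*r + 45) + d*(75*r^2 - 93*r - 168) + 30*r^3 - 132*r^2 - 102*r + 60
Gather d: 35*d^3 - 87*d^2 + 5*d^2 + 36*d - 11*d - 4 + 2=35*d^3 - 82*d^2 + 25*d - 2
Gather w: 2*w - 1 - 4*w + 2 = 1 - 2*w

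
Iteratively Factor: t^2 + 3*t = (t + 3)*(t)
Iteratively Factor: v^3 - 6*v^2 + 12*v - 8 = (v - 2)*(v^2 - 4*v + 4) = (v - 2)^2*(v - 2)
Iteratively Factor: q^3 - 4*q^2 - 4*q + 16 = (q - 2)*(q^2 - 2*q - 8) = (q - 4)*(q - 2)*(q + 2)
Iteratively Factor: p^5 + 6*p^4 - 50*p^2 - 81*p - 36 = (p + 1)*(p^4 + 5*p^3 - 5*p^2 - 45*p - 36) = (p + 1)*(p + 4)*(p^3 + p^2 - 9*p - 9) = (p - 3)*(p + 1)*(p + 4)*(p^2 + 4*p + 3) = (p - 3)*(p + 1)^2*(p + 4)*(p + 3)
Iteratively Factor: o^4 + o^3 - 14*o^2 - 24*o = (o + 3)*(o^3 - 2*o^2 - 8*o) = (o - 4)*(o + 3)*(o^2 + 2*o) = o*(o - 4)*(o + 3)*(o + 2)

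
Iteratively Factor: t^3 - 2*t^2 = (t)*(t^2 - 2*t) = t*(t - 2)*(t)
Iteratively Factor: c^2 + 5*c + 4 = (c + 1)*(c + 4)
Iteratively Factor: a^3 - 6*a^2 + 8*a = (a - 2)*(a^2 - 4*a) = a*(a - 2)*(a - 4)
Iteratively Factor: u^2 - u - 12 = (u - 4)*(u + 3)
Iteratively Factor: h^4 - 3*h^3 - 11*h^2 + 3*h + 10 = (h + 2)*(h^3 - 5*h^2 - h + 5) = (h - 1)*(h + 2)*(h^2 - 4*h - 5) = (h - 1)*(h + 1)*(h + 2)*(h - 5)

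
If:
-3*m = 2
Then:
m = -2/3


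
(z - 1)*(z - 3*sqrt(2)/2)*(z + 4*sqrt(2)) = z^3 - z^2 + 5*sqrt(2)*z^2/2 - 12*z - 5*sqrt(2)*z/2 + 12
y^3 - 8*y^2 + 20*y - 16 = (y - 4)*(y - 2)^2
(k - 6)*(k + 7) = k^2 + k - 42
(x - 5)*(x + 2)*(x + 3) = x^3 - 19*x - 30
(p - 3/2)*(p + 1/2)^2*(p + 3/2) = p^4 + p^3 - 2*p^2 - 9*p/4 - 9/16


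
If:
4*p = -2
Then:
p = -1/2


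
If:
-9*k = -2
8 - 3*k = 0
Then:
No Solution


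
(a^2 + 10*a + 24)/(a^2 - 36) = (a + 4)/(a - 6)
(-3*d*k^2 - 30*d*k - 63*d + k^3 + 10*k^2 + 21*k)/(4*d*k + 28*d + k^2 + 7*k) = (-3*d*k - 9*d + k^2 + 3*k)/(4*d + k)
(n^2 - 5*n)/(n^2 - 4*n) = (n - 5)/(n - 4)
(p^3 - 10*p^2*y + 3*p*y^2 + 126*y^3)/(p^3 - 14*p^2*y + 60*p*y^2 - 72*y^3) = (p^2 - 4*p*y - 21*y^2)/(p^2 - 8*p*y + 12*y^2)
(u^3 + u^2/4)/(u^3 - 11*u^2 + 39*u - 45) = u^2*(u + 1/4)/(u^3 - 11*u^2 + 39*u - 45)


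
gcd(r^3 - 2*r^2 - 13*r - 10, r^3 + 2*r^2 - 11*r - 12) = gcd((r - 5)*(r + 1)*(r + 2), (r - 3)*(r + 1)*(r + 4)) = r + 1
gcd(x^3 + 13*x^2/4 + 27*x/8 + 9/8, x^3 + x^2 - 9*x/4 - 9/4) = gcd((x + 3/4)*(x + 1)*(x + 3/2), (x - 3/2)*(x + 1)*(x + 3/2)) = x^2 + 5*x/2 + 3/2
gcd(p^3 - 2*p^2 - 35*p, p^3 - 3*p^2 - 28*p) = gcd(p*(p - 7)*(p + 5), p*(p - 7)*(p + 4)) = p^2 - 7*p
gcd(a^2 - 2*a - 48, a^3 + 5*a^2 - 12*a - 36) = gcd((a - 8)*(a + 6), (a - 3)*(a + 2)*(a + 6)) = a + 6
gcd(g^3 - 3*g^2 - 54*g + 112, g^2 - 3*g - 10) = 1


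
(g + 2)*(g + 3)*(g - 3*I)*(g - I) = g^4 + 5*g^3 - 4*I*g^3 + 3*g^2 - 20*I*g^2 - 15*g - 24*I*g - 18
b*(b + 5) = b^2 + 5*b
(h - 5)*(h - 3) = h^2 - 8*h + 15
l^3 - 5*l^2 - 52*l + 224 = (l - 8)*(l - 4)*(l + 7)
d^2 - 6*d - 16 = (d - 8)*(d + 2)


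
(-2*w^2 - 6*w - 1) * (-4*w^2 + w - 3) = 8*w^4 + 22*w^3 + 4*w^2 + 17*w + 3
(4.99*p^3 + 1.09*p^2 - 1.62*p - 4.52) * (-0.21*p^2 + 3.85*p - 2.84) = -1.0479*p^5 + 18.9826*p^4 - 9.6349*p^3 - 8.3834*p^2 - 12.8012*p + 12.8368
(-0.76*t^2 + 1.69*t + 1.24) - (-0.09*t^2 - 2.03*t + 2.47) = -0.67*t^2 + 3.72*t - 1.23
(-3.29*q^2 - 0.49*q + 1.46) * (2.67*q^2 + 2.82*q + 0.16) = -8.7843*q^4 - 10.5861*q^3 + 1.99*q^2 + 4.0388*q + 0.2336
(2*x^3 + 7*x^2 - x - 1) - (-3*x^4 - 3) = 3*x^4 + 2*x^3 + 7*x^2 - x + 2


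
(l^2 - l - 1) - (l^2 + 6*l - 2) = 1 - 7*l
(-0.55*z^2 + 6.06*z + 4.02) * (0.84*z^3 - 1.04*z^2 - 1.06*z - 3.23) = -0.462*z^5 + 5.6624*z^4 - 2.3426*z^3 - 8.8279*z^2 - 23.835*z - 12.9846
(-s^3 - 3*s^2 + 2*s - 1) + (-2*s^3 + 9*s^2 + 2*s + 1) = -3*s^3 + 6*s^2 + 4*s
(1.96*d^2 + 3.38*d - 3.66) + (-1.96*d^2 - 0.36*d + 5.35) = 3.02*d + 1.69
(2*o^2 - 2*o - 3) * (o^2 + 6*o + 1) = 2*o^4 + 10*o^3 - 13*o^2 - 20*o - 3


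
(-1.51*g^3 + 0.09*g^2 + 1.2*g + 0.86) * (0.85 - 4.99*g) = 7.5349*g^4 - 1.7326*g^3 - 5.9115*g^2 - 3.2714*g + 0.731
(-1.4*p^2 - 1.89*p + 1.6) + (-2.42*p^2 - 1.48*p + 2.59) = -3.82*p^2 - 3.37*p + 4.19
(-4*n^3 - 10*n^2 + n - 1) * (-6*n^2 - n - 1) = 24*n^5 + 64*n^4 + 8*n^3 + 15*n^2 + 1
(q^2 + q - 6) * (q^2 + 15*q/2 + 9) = q^4 + 17*q^3/2 + 21*q^2/2 - 36*q - 54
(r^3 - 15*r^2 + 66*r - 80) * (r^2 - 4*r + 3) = r^5 - 19*r^4 + 129*r^3 - 389*r^2 + 518*r - 240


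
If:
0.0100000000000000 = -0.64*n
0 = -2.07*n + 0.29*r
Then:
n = -0.02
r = -0.11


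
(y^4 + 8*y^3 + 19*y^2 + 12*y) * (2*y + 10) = 2*y^5 + 26*y^4 + 118*y^3 + 214*y^2 + 120*y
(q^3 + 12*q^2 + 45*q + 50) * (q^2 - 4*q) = q^5 + 8*q^4 - 3*q^3 - 130*q^2 - 200*q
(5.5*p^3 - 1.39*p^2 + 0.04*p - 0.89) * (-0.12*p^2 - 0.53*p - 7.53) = -0.66*p^5 - 2.7482*p^4 - 40.6831*p^3 + 10.5523*p^2 + 0.1705*p + 6.7017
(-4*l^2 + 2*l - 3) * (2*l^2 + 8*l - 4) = -8*l^4 - 28*l^3 + 26*l^2 - 32*l + 12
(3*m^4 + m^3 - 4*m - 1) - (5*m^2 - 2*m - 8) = 3*m^4 + m^3 - 5*m^2 - 2*m + 7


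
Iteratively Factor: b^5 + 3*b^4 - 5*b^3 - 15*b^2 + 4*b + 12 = (b - 2)*(b^4 + 5*b^3 + 5*b^2 - 5*b - 6) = (b - 2)*(b + 2)*(b^3 + 3*b^2 - b - 3) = (b - 2)*(b + 1)*(b + 2)*(b^2 + 2*b - 3) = (b - 2)*(b - 1)*(b + 1)*(b + 2)*(b + 3)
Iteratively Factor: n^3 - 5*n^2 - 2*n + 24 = (n - 4)*(n^2 - n - 6) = (n - 4)*(n - 3)*(n + 2)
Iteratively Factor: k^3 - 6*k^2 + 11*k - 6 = (k - 3)*(k^2 - 3*k + 2) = (k - 3)*(k - 2)*(k - 1)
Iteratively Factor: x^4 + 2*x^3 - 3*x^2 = (x)*(x^3 + 2*x^2 - 3*x) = x*(x - 1)*(x^2 + 3*x) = x*(x - 1)*(x + 3)*(x)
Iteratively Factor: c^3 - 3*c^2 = (c)*(c^2 - 3*c) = c^2*(c - 3)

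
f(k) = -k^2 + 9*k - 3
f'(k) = 9 - 2*k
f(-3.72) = -50.32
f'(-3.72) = 16.44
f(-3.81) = -51.81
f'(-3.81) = 16.62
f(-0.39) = -6.66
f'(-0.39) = 9.78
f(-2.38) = -30.08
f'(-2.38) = 13.76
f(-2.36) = -29.81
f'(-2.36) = 13.72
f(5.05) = 16.95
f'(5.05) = -1.10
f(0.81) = 3.63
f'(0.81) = 7.38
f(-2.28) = -28.72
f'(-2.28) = 13.56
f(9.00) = -3.00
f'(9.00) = -9.00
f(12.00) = -39.00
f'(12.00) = -15.00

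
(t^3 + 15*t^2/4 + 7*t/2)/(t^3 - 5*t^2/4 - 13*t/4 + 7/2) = t*(t + 2)/(t^2 - 3*t + 2)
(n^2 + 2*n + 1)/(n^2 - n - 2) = (n + 1)/(n - 2)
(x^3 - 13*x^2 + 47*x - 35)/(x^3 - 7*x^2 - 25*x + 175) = (x - 1)/(x + 5)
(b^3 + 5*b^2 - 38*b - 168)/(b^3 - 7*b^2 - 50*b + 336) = (b + 4)/(b - 8)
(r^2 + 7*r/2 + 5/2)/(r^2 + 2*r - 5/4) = 2*(r + 1)/(2*r - 1)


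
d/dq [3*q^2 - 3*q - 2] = 6*q - 3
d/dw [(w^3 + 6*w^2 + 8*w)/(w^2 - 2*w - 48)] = (w^4 - 4*w^3 - 164*w^2 - 576*w - 384)/(w^4 - 4*w^3 - 92*w^2 + 192*w + 2304)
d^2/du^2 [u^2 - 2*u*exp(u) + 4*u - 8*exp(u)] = -2*u*exp(u) - 12*exp(u) + 2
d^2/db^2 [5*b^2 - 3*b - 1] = 10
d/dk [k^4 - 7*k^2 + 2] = 4*k^3 - 14*k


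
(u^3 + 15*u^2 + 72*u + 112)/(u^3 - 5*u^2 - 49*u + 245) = (u^2 + 8*u + 16)/(u^2 - 12*u + 35)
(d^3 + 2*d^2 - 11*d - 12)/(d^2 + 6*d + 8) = (d^2 - 2*d - 3)/(d + 2)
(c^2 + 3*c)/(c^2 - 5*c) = (c + 3)/(c - 5)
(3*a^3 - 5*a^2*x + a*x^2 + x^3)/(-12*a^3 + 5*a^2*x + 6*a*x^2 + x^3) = (-a + x)/(4*a + x)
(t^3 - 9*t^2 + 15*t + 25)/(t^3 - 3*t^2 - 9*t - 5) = (t - 5)/(t + 1)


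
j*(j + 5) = j^2 + 5*j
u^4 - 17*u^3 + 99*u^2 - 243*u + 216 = (u - 8)*(u - 3)^3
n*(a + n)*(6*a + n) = 6*a^2*n + 7*a*n^2 + n^3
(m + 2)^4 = m^4 + 8*m^3 + 24*m^2 + 32*m + 16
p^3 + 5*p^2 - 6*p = p*(p - 1)*(p + 6)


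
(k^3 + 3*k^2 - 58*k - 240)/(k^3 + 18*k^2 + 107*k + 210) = (k - 8)/(k + 7)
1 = 1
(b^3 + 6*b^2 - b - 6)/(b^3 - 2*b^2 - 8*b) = (-b^3 - 6*b^2 + b + 6)/(b*(-b^2 + 2*b + 8))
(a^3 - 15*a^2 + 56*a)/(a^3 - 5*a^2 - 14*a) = (a - 8)/(a + 2)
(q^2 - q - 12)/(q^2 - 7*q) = (q^2 - q - 12)/(q*(q - 7))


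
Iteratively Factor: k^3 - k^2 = (k - 1)*(k^2) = k*(k - 1)*(k)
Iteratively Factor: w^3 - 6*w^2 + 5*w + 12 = (w + 1)*(w^2 - 7*w + 12) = (w - 4)*(w + 1)*(w - 3)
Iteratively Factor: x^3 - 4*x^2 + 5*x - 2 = (x - 1)*(x^2 - 3*x + 2) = (x - 2)*(x - 1)*(x - 1)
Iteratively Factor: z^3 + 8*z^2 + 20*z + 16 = (z + 2)*(z^2 + 6*z + 8) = (z + 2)^2*(z + 4)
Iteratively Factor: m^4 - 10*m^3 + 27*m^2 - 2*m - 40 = (m - 5)*(m^3 - 5*m^2 + 2*m + 8) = (m - 5)*(m + 1)*(m^2 - 6*m + 8) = (m - 5)*(m - 2)*(m + 1)*(m - 4)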